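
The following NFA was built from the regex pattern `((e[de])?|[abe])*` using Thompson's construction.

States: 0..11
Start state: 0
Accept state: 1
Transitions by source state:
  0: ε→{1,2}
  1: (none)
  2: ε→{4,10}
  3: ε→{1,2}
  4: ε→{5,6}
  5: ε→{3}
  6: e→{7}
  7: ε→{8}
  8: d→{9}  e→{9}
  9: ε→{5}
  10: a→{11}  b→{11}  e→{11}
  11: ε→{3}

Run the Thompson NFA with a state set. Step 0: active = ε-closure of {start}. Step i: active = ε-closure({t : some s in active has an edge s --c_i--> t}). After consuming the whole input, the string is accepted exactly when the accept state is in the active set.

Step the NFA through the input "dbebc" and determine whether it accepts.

S₀ = ε-closure({0}) = {0,1,2,3,4,5,6,10}
'd' @ 1: {}  — dead — no transitions
rest 'bebc' ignored (set empty)
final: {}; accept 1 not in set

Answer: REJECT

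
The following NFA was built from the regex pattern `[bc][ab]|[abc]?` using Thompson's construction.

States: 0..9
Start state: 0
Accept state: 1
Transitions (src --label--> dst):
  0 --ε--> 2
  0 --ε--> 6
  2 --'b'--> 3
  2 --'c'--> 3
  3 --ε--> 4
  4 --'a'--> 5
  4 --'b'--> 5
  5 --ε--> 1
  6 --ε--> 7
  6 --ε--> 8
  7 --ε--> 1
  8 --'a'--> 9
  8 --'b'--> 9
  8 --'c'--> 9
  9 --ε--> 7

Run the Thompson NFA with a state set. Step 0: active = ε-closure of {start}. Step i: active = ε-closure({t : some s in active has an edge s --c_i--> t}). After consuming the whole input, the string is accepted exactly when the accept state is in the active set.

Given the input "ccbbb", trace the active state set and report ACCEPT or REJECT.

Answer: REJECT

Trace:
initial (ε-close {0}): {0,1,2,6,7,8}
'c' @ 1: {1,3,4,7,9}  (accept∈set)
'c' @ 2: {}  — dead — no transitions
rest 'bbb' ignored (set empty)
end set {} — state 1 not in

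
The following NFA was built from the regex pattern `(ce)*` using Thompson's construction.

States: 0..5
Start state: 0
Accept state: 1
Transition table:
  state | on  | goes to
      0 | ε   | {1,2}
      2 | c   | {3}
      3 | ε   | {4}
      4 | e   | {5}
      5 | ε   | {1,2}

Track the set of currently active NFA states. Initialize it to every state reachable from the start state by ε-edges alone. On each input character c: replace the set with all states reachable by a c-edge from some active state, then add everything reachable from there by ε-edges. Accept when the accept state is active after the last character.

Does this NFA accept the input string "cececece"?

initial (ε-close {0}): {0,1,2}
'c' @ 1: {3,4}
'e' @ 2: {1,2,5}  [accepting]
'c' @ 3: {3,4}
'e' @ 4: {1,2,5}  [accepting]
'c' @ 5: {3,4}
'e' @ 6: {1,2,5}  [accepting]
'c' @ 7: {3,4}
'e' @ 8: {1,2,5}  [accepting]
after full input: {1,2,5}  (accept=1 in)

Answer: ACCEPT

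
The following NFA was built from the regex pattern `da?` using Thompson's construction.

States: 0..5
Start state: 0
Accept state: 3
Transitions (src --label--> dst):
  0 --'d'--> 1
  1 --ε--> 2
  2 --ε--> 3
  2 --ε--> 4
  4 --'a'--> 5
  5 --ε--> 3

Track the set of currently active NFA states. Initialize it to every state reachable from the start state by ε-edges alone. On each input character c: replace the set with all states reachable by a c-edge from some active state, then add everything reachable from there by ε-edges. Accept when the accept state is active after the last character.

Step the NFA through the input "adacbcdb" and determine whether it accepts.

Answer: REJECT

Trace:
start: ε-closure({0}) = {0}
'a' @ 1: {}  — no active states
rest 'dacbcdb' ignored (set empty)
after full input: {}  (accept=3 not in)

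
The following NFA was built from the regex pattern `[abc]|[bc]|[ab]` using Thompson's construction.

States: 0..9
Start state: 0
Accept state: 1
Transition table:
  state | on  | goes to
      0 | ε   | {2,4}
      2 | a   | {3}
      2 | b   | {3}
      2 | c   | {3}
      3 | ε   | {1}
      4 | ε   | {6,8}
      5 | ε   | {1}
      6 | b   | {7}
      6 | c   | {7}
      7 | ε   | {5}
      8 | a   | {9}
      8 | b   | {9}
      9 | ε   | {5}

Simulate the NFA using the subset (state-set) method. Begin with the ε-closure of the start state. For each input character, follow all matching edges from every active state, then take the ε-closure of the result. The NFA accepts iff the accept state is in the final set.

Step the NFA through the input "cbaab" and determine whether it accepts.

S₀ = ε-closure({0}) = {0,2,4,6,8}
'c' @ 1: {1,3,5,7}  ✓accept
'b' @ 2: {}  — no active states
rest 'aab' ignored (set empty)
after full input: {}  (accept=1 not in)

Answer: REJECT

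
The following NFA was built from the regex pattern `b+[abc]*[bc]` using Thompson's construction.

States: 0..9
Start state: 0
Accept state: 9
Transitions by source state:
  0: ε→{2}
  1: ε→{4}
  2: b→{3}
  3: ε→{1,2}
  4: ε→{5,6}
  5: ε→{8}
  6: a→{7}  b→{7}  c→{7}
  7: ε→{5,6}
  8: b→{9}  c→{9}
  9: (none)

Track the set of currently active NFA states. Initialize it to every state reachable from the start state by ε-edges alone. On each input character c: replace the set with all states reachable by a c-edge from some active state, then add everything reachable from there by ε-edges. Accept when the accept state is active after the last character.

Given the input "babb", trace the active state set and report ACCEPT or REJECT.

S₀ = ε-closure({0}) = {0,2}
'b' @ 1: {1,2,3,4,5,6,8}
'a' @ 2: {5,6,7,8}
'b' @ 3: {5,6,7,8,9}  (accept∈set)
'b' @ 4: {5,6,7,8,9}  (accept∈set)
after full input: {5,6,7,8,9}  (accept=9 in)

Answer: ACCEPT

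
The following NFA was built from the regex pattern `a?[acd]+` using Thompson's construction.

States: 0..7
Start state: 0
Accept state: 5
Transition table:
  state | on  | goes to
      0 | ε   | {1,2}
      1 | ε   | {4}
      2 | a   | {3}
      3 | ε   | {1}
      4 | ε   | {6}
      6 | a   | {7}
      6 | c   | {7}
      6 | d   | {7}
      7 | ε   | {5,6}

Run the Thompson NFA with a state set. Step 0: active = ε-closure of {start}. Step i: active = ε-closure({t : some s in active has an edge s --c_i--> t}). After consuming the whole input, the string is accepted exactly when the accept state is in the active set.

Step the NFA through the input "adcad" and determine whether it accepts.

initial (ε-close {0}): {0,1,2,4,6}
'a' @ 1: {1,3,4,5,6,7}  (accept∈set)
'd' @ 2: {5,6,7}  (accept∈set)
'c' @ 3: {5,6,7}  (accept∈set)
'a' @ 4: {5,6,7}  (accept∈set)
'd' @ 5: {5,6,7}  (accept∈set)
final: {5,6,7}; accept 5 in set

Answer: ACCEPT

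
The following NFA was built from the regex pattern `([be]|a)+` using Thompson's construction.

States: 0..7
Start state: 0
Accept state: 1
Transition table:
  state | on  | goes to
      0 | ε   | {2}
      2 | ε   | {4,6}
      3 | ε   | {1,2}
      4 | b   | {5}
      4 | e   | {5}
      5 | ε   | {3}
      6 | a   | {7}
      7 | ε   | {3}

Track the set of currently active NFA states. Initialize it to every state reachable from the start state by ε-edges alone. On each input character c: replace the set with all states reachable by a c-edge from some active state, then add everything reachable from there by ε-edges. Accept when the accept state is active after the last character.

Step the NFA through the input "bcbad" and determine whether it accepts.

Answer: REJECT

Derivation:
start: ε-closure({0}) = {0,2,4,6}
'b' @ 1: {1,2,3,4,5,6}  ✓accept
'c' @ 2: {}  — state set empty
rest 'bad' ignored (set empty)
after full input: {}  (accept=1 not in)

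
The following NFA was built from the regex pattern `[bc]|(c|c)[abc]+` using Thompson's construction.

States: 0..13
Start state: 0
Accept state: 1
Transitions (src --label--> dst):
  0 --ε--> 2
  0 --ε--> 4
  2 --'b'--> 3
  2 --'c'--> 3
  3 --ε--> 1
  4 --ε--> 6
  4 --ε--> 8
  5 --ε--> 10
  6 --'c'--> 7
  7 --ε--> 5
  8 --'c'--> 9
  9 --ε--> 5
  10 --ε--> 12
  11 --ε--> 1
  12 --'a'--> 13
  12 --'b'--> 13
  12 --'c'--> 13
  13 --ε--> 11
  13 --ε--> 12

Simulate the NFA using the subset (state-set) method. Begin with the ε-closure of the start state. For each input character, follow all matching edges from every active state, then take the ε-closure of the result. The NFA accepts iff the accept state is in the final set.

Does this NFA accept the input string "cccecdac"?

Answer: REJECT

Trace:
start: ε-closure({0}) = {0,2,4,6,8}
'c' @ 1: {1,3,5,7,9,10,12}  [accepting]
'c' @ 2: {1,11,12,13}  [accepting]
'c' @ 3: {1,11,12,13}  [accepting]
'e' @ 4: {}  — state set empty
rest 'cdac' ignored (set empty)
final: {}; accept 1 not in set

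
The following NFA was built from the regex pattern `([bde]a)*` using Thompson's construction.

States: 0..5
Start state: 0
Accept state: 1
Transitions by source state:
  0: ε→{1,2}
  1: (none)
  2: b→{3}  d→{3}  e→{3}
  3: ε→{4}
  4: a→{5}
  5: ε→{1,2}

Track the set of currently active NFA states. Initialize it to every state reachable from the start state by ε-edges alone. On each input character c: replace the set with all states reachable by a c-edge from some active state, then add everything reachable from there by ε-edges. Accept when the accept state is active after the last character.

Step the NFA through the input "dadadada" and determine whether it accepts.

Answer: ACCEPT

Trace:
start: ε-closure({0}) = {0,1,2}
'd' @ 1: {3,4}
'a' @ 2: {1,2,5}  (accept∈set)
'd' @ 3: {3,4}
'a' @ 4: {1,2,5}  (accept∈set)
'd' @ 5: {3,4}
'a' @ 6: {1,2,5}  (accept∈set)
'd' @ 7: {3,4}
'a' @ 8: {1,2,5}  (accept∈set)
after full input: {1,2,5}  (accept=1 in)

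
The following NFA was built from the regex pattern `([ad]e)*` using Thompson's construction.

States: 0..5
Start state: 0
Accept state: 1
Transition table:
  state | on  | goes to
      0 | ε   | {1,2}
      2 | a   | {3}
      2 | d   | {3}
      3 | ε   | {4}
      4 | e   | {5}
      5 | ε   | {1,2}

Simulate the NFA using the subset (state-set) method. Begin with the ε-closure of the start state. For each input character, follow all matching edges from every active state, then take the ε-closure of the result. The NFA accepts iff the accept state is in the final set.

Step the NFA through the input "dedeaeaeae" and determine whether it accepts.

Answer: ACCEPT

Trace:
S₀ = ε-closure({0}) = {0,1,2}
'd' @ 1: {3,4}
'e' @ 2: {1,2,5}  (accept∈set)
'd' @ 3: {3,4}
'e' @ 4: {1,2,5}  (accept∈set)
'a' @ 5: {3,4}
'e' @ 6: {1,2,5}  (accept∈set)
'a' @ 7: {3,4}
'e' @ 8: {1,2,5}  (accept∈set)
'a' @ 9: {3,4}
'e' @ 10: {1,2,5}  (accept∈set)
end set {1,2,5} — state 1 in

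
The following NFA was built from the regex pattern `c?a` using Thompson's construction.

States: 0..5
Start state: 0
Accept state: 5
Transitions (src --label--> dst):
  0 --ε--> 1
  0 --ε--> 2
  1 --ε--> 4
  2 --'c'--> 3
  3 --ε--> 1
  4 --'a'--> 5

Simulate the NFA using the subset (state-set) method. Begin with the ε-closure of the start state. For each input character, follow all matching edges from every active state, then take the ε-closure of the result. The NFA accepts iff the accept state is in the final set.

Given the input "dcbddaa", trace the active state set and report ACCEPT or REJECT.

start: ε-closure({0}) = {0,1,2,4}
'd' @ 1: {}  — state set empty
rest 'cbddaa' ignored (set empty)
after full input: {}  (accept=5 not in)

Answer: REJECT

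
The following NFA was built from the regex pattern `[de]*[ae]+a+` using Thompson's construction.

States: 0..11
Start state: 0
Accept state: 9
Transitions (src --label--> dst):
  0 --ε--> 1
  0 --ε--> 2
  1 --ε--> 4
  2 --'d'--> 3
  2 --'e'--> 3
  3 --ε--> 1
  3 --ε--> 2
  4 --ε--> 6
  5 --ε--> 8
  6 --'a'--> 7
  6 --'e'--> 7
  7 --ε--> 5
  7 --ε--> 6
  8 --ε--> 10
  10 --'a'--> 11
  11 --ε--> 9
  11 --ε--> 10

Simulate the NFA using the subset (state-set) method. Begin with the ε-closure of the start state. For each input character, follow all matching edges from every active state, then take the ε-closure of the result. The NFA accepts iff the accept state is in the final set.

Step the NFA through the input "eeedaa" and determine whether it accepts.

start: ε-closure({0}) = {0,1,2,4,6}
'e' @ 1: {1,2,3,4,5,6,7,8,10}
'e' @ 2: {1,2,3,4,5,6,7,8,10}
'e' @ 3: {1,2,3,4,5,6,7,8,10}
'd' @ 4: {1,2,3,4,6}
'a' @ 5: {5,6,7,8,10}
'a' @ 6: {5,6,7,8,9,10,11}  (accept∈set)
end set {5,6,7,8,9,10,11} — state 9 in

Answer: ACCEPT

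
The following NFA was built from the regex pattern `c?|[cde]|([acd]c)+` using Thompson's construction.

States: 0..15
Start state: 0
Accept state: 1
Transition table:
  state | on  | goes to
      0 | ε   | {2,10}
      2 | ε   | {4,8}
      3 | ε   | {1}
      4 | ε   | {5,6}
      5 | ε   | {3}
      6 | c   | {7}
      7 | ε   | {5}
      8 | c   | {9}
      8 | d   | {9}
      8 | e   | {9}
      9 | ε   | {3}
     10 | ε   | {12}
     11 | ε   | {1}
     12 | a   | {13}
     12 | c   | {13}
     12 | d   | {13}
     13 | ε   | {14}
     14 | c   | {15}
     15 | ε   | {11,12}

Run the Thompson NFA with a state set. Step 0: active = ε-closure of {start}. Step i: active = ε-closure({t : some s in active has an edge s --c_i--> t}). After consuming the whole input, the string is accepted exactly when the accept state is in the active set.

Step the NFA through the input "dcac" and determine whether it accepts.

Answer: ACCEPT

Steps:
initial (ε-close {0}): {0,1,2,3,4,5,6,8,10,12}
'd' @ 1: {1,3,9,13,14}  ✓accept
'c' @ 2: {1,11,12,15}  ✓accept
'a' @ 3: {13,14}
'c' @ 4: {1,11,12,15}  ✓accept
after full input: {1,11,12,15}  (accept=1 in)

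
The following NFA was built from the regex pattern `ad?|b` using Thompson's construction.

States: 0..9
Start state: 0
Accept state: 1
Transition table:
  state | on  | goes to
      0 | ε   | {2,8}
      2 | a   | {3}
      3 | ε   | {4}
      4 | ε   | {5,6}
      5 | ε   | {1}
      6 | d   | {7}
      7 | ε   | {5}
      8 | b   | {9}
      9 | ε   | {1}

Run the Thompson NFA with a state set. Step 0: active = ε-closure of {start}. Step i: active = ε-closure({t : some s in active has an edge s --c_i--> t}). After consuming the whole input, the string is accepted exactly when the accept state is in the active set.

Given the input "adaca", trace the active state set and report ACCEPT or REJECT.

Answer: REJECT

Derivation:
S₀ = ε-closure({0}) = {0,2,8}
'a' @ 1: {1,3,4,5,6}  [accepting]
'd' @ 2: {1,5,7}  [accepting]
'a' @ 3: {}  — dead — no transitions
rest 'ca' ignored (set empty)
final: {}; accept 1 not in set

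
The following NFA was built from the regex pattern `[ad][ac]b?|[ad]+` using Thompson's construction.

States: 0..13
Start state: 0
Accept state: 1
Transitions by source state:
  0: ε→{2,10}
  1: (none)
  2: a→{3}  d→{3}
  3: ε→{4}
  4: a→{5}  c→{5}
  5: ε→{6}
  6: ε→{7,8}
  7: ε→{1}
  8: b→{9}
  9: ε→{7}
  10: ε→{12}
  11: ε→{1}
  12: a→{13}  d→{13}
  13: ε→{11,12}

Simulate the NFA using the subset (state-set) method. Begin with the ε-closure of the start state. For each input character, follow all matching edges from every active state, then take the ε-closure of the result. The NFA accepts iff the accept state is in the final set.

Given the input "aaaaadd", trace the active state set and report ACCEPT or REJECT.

initial (ε-close {0}): {0,2,10,12}
'a' @ 1: {1,3,4,11,12,13}  (accept∈set)
'a' @ 2: {1,5,6,7,8,11,12,13}  (accept∈set)
'a' @ 3: {1,11,12,13}  (accept∈set)
'a' @ 4: {1,11,12,13}  (accept∈set)
'a' @ 5: {1,11,12,13}  (accept∈set)
'd' @ 6: {1,11,12,13}  (accept∈set)
'd' @ 7: {1,11,12,13}  (accept∈set)
end set {1,11,12,13} — state 1 in

Answer: ACCEPT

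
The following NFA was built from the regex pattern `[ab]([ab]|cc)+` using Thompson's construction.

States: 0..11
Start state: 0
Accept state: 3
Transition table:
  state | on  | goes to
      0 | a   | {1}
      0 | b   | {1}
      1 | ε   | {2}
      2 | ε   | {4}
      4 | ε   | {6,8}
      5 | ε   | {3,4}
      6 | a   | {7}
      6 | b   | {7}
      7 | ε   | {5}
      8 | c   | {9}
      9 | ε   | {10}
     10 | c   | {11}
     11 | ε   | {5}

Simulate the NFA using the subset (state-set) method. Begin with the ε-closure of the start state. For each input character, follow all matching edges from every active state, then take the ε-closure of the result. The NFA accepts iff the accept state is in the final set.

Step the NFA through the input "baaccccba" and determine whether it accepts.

Answer: ACCEPT

Trace:
start: ε-closure({0}) = {0}
'b' @ 1: {1,2,4,6,8}
'a' @ 2: {3,4,5,6,7,8}  [accepting]
'a' @ 3: {3,4,5,6,7,8}  [accepting]
'c' @ 4: {9,10}
'c' @ 5: {3,4,5,6,8,11}  [accepting]
'c' @ 6: {9,10}
'c' @ 7: {3,4,5,6,8,11}  [accepting]
'b' @ 8: {3,4,5,6,7,8}  [accepting]
'a' @ 9: {3,4,5,6,7,8}  [accepting]
after full input: {3,4,5,6,7,8}  (accept=3 in)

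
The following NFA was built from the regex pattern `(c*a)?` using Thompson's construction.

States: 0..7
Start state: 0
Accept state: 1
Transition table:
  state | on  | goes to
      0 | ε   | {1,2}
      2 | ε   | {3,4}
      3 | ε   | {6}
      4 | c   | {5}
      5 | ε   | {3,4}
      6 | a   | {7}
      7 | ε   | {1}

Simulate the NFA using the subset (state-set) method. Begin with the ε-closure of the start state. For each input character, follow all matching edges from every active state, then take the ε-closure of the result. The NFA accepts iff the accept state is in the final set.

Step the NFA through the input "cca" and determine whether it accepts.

Answer: ACCEPT

Trace:
start: ε-closure({0}) = {0,1,2,3,4,6}
'c' @ 1: {3,4,5,6}
'c' @ 2: {3,4,5,6}
'a' @ 3: {1,7}  ✓accept
final: {1,7}; accept 1 in set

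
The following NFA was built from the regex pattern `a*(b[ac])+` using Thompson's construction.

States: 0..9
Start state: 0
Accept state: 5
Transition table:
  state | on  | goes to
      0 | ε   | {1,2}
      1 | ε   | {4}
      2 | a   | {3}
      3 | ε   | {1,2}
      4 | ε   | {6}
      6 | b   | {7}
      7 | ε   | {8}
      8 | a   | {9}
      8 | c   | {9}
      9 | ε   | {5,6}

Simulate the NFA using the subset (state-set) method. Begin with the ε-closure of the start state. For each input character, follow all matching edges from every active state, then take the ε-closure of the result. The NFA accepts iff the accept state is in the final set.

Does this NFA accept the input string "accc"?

S₀ = ε-closure({0}) = {0,1,2,4,6}
'a' @ 1: {1,2,3,4,6}
'c' @ 2: {}  — state set empty
rest 'cc' ignored (set empty)
final: {}; accept 5 not in set

Answer: REJECT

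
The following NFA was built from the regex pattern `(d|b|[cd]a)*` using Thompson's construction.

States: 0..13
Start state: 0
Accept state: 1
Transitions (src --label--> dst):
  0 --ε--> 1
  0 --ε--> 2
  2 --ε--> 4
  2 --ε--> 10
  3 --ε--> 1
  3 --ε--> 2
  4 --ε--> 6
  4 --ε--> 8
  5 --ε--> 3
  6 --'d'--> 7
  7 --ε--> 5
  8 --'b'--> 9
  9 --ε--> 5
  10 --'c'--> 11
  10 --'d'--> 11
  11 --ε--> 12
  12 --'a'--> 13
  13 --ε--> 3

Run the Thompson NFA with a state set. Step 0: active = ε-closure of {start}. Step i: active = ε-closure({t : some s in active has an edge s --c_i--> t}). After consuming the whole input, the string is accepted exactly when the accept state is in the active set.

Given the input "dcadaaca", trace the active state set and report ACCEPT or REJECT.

initial (ε-close {0}): {0,1,2,4,6,8,10}
'd' @ 1: {1,2,3,4,5,6,7,8,10,11,12}  [accepting]
'c' @ 2: {11,12}
'a' @ 3: {1,2,3,4,6,8,10,13}  [accepting]
'd' @ 4: {1,2,3,4,5,6,7,8,10,11,12}  [accepting]
'a' @ 5: {1,2,3,4,6,8,10,13}  [accepting]
'a' @ 6: {}  — state set empty
rest 'ca' ignored (set empty)
after full input: {}  (accept=1 not in)

Answer: REJECT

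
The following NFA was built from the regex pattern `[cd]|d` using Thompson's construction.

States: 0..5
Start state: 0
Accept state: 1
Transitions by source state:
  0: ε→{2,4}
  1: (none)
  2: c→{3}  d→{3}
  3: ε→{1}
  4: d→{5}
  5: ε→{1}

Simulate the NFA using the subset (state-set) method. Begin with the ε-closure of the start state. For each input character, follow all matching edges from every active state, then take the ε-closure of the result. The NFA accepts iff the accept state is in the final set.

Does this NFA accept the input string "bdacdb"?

S₀ = ε-closure({0}) = {0,2,4}
'b' @ 1: {}  — no active states
rest 'dacdb' ignored (set empty)
final: {}; accept 1 not in set

Answer: REJECT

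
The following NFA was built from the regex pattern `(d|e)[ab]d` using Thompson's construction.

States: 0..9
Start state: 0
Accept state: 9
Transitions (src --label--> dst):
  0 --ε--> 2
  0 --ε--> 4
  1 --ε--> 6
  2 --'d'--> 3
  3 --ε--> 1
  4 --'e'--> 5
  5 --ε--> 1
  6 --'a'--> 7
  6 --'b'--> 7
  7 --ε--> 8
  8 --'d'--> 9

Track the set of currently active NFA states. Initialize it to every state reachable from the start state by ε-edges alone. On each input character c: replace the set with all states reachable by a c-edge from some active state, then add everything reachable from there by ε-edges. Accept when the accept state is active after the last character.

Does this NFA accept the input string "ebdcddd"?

S₀ = ε-closure({0}) = {0,2,4}
'e' @ 1: {1,5,6}
'b' @ 2: {7,8}
'd' @ 3: {9}  ✓accept
'c' @ 4: {}  — state set empty
rest 'ddd' ignored (set empty)
after full input: {}  (accept=9 not in)

Answer: REJECT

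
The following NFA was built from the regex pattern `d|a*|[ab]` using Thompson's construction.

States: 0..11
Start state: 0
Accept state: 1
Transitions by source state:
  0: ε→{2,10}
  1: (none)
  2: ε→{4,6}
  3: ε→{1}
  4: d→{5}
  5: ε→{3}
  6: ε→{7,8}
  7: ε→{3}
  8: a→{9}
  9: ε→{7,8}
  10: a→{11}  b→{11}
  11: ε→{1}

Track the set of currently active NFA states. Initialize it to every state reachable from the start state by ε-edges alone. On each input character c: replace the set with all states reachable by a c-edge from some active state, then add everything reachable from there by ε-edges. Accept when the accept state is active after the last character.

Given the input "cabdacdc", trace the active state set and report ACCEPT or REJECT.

S₀ = ε-closure({0}) = {0,1,2,3,4,6,7,8,10}
'c' @ 1: {}  — dead — no transitions
rest 'abdacdc' ignored (set empty)
after full input: {}  (accept=1 not in)

Answer: REJECT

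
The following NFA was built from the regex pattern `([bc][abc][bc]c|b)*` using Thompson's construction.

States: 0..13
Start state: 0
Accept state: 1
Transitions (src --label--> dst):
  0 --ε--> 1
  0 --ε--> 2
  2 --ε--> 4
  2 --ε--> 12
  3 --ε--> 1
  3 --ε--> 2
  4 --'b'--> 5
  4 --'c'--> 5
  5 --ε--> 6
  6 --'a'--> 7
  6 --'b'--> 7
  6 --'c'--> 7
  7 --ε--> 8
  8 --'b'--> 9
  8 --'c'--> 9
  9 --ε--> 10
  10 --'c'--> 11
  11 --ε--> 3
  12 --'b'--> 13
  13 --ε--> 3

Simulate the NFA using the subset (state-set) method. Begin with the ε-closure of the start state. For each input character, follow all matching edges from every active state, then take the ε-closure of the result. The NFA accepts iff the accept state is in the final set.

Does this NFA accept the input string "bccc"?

S₀ = ε-closure({0}) = {0,1,2,4,12}
'b' @ 1: {1,2,3,4,5,6,12,13}  ✓accept
'c' @ 2: {5,6,7,8}
'c' @ 3: {7,8,9,10}
'c' @ 4: {1,2,3,4,9,10,11,12}  ✓accept
final: {1,2,3,4,9,10,11,12}; accept 1 in set

Answer: ACCEPT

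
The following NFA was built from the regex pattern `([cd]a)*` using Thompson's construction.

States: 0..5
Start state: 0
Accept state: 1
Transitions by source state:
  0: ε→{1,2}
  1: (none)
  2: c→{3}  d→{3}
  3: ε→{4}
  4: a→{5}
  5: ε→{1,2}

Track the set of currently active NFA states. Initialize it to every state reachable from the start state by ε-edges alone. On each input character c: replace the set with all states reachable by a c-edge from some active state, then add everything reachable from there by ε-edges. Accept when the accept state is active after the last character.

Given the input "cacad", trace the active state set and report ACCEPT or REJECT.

S₀ = ε-closure({0}) = {0,1,2}
'c' @ 1: {3,4}
'a' @ 2: {1,2,5}  [accepting]
'c' @ 3: {3,4}
'a' @ 4: {1,2,5}  [accepting]
'd' @ 5: {3,4}
end set {3,4} — state 1 not in

Answer: REJECT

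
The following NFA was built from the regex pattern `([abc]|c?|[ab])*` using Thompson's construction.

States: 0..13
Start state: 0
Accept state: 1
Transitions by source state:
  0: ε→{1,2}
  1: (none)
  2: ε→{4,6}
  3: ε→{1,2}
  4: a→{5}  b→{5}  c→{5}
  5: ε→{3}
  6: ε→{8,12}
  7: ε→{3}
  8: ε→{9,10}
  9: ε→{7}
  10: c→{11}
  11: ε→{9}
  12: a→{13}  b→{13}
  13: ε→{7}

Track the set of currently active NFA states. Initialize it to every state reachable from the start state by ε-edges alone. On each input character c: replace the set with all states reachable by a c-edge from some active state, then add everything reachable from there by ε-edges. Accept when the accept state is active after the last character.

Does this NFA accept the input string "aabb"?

Answer: ACCEPT

Trace:
start: ε-closure({0}) = {0,1,2,3,4,6,7,8,9,10,12}
'a' @ 1: {1,2,3,4,5,6,7,8,9,10,12,13}  ✓accept
'a' @ 2: {1,2,3,4,5,6,7,8,9,10,12,13}  ✓accept
'b' @ 3: {1,2,3,4,5,6,7,8,9,10,12,13}  ✓accept
'b' @ 4: {1,2,3,4,5,6,7,8,9,10,12,13}  ✓accept
final: {1,2,3,4,5,6,7,8,9,10,12,13}; accept 1 in set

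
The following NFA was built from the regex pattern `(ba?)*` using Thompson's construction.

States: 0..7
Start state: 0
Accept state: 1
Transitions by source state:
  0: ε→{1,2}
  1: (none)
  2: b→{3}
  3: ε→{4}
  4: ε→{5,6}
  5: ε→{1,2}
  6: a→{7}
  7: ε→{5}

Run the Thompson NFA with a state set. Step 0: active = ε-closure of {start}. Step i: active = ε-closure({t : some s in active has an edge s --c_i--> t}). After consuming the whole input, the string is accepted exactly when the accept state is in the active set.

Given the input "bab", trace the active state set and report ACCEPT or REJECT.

initial (ε-close {0}): {0,1,2}
'b' @ 1: {1,2,3,4,5,6}  [accepting]
'a' @ 2: {1,2,5,7}  [accepting]
'b' @ 3: {1,2,3,4,5,6}  [accepting]
after full input: {1,2,3,4,5,6}  (accept=1 in)

Answer: ACCEPT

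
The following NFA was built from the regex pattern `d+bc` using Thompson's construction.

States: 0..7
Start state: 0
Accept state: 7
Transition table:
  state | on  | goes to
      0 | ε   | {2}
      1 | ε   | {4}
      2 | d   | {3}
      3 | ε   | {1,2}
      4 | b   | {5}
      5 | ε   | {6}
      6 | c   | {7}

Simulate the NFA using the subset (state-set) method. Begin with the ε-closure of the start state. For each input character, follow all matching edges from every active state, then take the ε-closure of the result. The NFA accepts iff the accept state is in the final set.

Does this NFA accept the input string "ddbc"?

Answer: ACCEPT

Derivation:
initial (ε-close {0}): {0,2}
'd' @ 1: {1,2,3,4}
'd' @ 2: {1,2,3,4}
'b' @ 3: {5,6}
'c' @ 4: {7}  [accepting]
after full input: {7}  (accept=7 in)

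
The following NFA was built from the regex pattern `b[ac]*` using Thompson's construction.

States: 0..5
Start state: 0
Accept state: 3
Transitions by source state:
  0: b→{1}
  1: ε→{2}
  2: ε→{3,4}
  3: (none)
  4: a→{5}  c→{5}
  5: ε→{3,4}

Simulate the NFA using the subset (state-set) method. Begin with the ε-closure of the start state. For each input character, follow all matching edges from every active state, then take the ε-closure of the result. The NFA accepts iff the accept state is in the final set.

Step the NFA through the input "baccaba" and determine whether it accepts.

start: ε-closure({0}) = {0}
'b' @ 1: {1,2,3,4}  (accept∈set)
'a' @ 2: {3,4,5}  (accept∈set)
'c' @ 3: {3,4,5}  (accept∈set)
'c' @ 4: {3,4,5}  (accept∈set)
'a' @ 5: {3,4,5}  (accept∈set)
'b' @ 6: {}  — no active states
rest 'a' ignored (set empty)
final: {}; accept 3 not in set

Answer: REJECT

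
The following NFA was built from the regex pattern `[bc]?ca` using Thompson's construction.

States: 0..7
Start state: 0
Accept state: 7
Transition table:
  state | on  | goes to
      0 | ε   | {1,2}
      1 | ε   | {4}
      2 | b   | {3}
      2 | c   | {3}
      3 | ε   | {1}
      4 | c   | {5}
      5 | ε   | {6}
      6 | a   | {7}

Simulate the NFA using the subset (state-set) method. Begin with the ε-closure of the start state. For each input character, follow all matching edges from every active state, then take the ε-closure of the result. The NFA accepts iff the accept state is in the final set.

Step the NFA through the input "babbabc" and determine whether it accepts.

S₀ = ε-closure({0}) = {0,1,2,4}
'b' @ 1: {1,3,4}
'a' @ 2: {}  — no active states
rest 'bbabc' ignored (set empty)
after full input: {}  (accept=7 not in)

Answer: REJECT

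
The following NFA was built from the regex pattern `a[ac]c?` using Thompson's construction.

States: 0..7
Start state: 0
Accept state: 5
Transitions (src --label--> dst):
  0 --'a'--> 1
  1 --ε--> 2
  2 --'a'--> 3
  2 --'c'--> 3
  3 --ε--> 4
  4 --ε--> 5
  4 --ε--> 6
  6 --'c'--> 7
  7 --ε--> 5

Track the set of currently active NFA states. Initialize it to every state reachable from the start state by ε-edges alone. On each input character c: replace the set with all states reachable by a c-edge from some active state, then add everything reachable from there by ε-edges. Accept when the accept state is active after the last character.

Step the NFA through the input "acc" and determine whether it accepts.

Answer: ACCEPT

Derivation:
S₀ = ε-closure({0}) = {0}
'a' @ 1: {1,2}
'c' @ 2: {3,4,5,6}  [accepting]
'c' @ 3: {5,7}  [accepting]
final: {5,7}; accept 5 in set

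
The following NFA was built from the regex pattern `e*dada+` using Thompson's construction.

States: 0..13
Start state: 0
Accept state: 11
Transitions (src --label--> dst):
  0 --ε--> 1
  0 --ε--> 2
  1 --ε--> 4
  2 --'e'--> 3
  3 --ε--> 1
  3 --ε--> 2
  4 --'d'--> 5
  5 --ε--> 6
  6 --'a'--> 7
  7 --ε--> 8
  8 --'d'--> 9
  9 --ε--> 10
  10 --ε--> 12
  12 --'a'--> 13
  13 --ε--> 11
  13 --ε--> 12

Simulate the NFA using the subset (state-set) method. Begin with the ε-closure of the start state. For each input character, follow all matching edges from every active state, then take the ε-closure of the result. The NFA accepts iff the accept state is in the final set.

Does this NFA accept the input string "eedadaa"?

start: ε-closure({0}) = {0,1,2,4}
'e' @ 1: {1,2,3,4}
'e' @ 2: {1,2,3,4}
'd' @ 3: {5,6}
'a' @ 4: {7,8}
'd' @ 5: {9,10,12}
'a' @ 6: {11,12,13}  ✓accept
'a' @ 7: {11,12,13}  ✓accept
after full input: {11,12,13}  (accept=11 in)

Answer: ACCEPT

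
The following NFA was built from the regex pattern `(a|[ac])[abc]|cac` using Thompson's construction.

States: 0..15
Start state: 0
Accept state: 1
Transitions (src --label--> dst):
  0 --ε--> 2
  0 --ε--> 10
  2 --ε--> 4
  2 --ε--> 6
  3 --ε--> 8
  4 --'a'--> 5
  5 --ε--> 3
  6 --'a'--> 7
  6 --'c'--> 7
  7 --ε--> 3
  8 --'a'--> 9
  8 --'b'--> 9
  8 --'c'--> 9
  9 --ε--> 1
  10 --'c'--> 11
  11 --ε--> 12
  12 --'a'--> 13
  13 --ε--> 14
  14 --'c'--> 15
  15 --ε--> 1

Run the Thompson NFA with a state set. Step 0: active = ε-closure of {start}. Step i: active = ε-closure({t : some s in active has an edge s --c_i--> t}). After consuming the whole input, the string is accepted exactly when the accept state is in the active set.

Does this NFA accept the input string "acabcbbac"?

Answer: REJECT

Derivation:
start: ε-closure({0}) = {0,2,4,6,10}
'a' @ 1: {3,5,7,8}
'c' @ 2: {1,9}  ✓accept
'a' @ 3: {}  — no active states
rest 'bcbbac' ignored (set empty)
after full input: {}  (accept=1 not in)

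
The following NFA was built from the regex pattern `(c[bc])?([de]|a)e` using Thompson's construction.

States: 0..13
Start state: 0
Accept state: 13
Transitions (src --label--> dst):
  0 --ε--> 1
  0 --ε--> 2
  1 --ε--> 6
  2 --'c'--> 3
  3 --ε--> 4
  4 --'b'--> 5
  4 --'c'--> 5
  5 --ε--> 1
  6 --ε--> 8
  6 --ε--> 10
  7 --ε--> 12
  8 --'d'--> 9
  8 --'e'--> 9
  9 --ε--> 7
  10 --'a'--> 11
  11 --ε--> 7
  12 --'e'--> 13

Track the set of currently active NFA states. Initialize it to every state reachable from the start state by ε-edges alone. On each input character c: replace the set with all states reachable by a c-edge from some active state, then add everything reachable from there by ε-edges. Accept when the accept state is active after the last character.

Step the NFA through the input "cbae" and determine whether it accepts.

initial (ε-close {0}): {0,1,2,6,8,10}
'c' @ 1: {3,4}
'b' @ 2: {1,5,6,8,10}
'a' @ 3: {7,11,12}
'e' @ 4: {13}  ✓accept
final: {13}; accept 13 in set

Answer: ACCEPT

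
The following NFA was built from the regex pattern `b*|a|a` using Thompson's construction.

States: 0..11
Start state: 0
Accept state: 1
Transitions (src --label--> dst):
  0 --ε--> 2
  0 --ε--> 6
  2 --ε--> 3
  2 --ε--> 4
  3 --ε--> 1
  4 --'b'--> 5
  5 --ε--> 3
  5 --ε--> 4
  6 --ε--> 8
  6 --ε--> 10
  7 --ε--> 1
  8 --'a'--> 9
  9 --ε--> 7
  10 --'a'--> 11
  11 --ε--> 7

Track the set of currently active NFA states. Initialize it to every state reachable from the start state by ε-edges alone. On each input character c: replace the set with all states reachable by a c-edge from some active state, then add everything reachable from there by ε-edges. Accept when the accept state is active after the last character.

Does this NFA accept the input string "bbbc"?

start: ε-closure({0}) = {0,1,2,3,4,6,8,10}
'b' @ 1: {1,3,4,5}  ✓accept
'b' @ 2: {1,3,4,5}  ✓accept
'b' @ 3: {1,3,4,5}  ✓accept
'c' @ 4: {}  — dead — no transitions
end set {} — state 1 not in

Answer: REJECT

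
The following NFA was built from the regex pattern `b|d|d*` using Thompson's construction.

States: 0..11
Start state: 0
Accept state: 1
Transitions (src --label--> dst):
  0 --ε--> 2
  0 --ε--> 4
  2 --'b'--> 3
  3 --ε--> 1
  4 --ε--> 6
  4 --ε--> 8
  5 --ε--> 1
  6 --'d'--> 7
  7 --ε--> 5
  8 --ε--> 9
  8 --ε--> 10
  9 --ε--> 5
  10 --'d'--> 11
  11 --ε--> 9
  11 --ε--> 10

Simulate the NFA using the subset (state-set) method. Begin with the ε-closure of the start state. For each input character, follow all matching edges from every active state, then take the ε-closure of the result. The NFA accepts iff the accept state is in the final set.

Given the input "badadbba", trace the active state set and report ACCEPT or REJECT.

S₀ = ε-closure({0}) = {0,1,2,4,5,6,8,9,10}
'b' @ 1: {1,3}  ✓accept
'a' @ 2: {}  — state set empty
rest 'dadbba' ignored (set empty)
end set {} — state 1 not in

Answer: REJECT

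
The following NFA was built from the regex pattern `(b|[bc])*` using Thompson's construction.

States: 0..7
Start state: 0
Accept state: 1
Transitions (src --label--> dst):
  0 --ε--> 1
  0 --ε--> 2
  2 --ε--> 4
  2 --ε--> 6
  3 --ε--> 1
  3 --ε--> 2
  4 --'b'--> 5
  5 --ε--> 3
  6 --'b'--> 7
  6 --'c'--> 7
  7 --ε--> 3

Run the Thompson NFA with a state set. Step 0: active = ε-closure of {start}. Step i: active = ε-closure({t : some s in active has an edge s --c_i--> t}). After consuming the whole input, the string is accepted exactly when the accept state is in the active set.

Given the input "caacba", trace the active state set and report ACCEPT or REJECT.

Answer: REJECT

Trace:
initial (ε-close {0}): {0,1,2,4,6}
'c' @ 1: {1,2,3,4,6,7}  [accepting]
'a' @ 2: {}  — dead — no transitions
rest 'acba' ignored (set empty)
after full input: {}  (accept=1 not in)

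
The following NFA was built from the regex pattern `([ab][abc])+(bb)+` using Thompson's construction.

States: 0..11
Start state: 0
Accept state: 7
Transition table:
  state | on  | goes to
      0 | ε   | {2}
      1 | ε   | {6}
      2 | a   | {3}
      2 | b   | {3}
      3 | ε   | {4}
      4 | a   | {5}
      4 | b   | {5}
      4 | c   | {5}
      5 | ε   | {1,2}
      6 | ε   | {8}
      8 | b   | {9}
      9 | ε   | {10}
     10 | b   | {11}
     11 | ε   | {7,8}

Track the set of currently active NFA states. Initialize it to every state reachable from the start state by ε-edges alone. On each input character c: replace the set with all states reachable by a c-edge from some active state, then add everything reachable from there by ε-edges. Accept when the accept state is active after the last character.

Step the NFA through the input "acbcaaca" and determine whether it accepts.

start: ε-closure({0}) = {0,2}
'a' @ 1: {3,4}
'c' @ 2: {1,2,5,6,8}
'b' @ 3: {3,4,9,10}
'c' @ 4: {1,2,5,6,8}
'a' @ 5: {3,4}
'a' @ 6: {1,2,5,6,8}
'c' @ 7: {}  — no active states
rest 'a' ignored (set empty)
end set {} — state 7 not in

Answer: REJECT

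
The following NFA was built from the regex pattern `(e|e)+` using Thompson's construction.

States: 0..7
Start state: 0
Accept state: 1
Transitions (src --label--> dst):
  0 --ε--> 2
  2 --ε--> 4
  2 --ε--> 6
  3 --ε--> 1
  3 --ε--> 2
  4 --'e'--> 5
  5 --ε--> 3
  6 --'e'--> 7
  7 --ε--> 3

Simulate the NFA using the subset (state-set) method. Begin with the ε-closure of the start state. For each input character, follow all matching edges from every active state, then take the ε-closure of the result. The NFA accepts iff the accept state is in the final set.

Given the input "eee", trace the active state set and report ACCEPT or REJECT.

Answer: ACCEPT

Steps:
initial (ε-close {0}): {0,2,4,6}
'e' @ 1: {1,2,3,4,5,6,7}  [accepting]
'e' @ 2: {1,2,3,4,5,6,7}  [accepting]
'e' @ 3: {1,2,3,4,5,6,7}  [accepting]
final: {1,2,3,4,5,6,7}; accept 1 in set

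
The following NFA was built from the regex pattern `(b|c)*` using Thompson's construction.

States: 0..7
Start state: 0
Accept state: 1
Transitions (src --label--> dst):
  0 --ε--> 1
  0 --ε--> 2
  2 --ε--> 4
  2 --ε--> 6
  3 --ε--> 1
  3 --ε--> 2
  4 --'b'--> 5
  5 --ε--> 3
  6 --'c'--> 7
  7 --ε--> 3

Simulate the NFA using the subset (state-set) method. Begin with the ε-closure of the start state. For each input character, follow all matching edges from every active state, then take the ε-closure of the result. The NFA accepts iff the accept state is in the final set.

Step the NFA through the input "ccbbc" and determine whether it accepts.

Answer: ACCEPT

Trace:
S₀ = ε-closure({0}) = {0,1,2,4,6}
'c' @ 1: {1,2,3,4,6,7}  ✓accept
'c' @ 2: {1,2,3,4,6,7}  ✓accept
'b' @ 3: {1,2,3,4,5,6}  ✓accept
'b' @ 4: {1,2,3,4,5,6}  ✓accept
'c' @ 5: {1,2,3,4,6,7}  ✓accept
final: {1,2,3,4,6,7}; accept 1 in set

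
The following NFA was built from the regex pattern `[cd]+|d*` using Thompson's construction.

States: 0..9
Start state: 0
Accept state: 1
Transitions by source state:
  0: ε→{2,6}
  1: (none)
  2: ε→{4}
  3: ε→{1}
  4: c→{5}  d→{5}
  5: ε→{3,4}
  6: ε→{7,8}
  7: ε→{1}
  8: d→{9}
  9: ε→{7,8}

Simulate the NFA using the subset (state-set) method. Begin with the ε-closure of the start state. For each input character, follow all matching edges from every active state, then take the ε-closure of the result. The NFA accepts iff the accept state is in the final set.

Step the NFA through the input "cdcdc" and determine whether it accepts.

S₀ = ε-closure({0}) = {0,1,2,4,6,7,8}
'c' @ 1: {1,3,4,5}  ✓accept
'd' @ 2: {1,3,4,5}  ✓accept
'c' @ 3: {1,3,4,5}  ✓accept
'd' @ 4: {1,3,4,5}  ✓accept
'c' @ 5: {1,3,4,5}  ✓accept
after full input: {1,3,4,5}  (accept=1 in)

Answer: ACCEPT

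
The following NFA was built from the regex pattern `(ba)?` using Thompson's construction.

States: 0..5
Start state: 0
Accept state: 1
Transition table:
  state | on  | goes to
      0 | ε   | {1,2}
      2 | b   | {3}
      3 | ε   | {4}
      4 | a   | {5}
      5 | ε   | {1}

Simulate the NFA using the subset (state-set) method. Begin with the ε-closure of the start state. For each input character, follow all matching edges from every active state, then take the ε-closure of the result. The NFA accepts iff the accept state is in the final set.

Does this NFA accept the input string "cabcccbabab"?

Answer: REJECT

Trace:
initial (ε-close {0}): {0,1,2}
'c' @ 1: {}  — dead — no transitions
rest 'abcccbabab' ignored (set empty)
after full input: {}  (accept=1 not in)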